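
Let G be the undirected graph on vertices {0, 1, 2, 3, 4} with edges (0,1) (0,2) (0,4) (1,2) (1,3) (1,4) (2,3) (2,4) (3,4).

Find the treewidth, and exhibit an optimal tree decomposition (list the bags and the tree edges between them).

Treewidth 3.
Bags: B1 = {0, 1, 2, 4}  B2 = {1, 2, 3, 4}
Tree: B1–B2

The largest bag has 4 vertices, giving width 3; this decomposition certifies tw(G) ≤ 3. Conversely, {0, 1, 2, 4} is a clique of size 4, and the vertices of any clique must share a bag in every tree decomposition; so some bag has ≥ 4 vertices and tw(G) ≥ 3. Therefore the treewidth is 3.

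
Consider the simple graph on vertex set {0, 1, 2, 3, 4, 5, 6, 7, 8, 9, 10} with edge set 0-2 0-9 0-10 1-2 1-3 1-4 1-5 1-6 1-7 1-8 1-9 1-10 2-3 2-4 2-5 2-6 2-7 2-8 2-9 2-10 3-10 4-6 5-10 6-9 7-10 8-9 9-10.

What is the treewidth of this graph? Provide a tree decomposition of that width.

Treewidth 3.
Bags: B1 = {1, 2, 9, 10}  B2 = {1, 2, 5, 10}  B3 = {1, 2, 8, 9}  B4 = {1, 2, 6, 9}  B5 = {1, 2, 3, 10}  B6 = {1, 2, 7, 10}  B7 = {0, 2, 9, 10}  B8 = {1, 2, 4, 6}
Tree: B1–B2, B1–B3, B1–B4, B1–B5, B5–B6, B1–B7, B4–B8

The largest bag has 4 vertices, giving width 3; this decomposition certifies tw(G) ≤ 3. On the other hand G contains the 4-clique {0, 2, 9, 10}. A clique must lie in a single bag of any decomposition, so no decomposition can have width below 3. Combining the bounds, tw(G) = 3.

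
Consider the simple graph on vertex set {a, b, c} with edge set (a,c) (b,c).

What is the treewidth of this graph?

1

A width-1 tree decomposition is:
Bags: B1 = {b, c}  B2 = {a, c}
Tree: B1–B2
Every bag has size at most 2, so the width is 2 − 1 = 1 and tw(G) ≤ 1. Any graph with an edge has treewidth ≥ 1, and G has the edge c–b. Combining the bounds, tw(G) = 1.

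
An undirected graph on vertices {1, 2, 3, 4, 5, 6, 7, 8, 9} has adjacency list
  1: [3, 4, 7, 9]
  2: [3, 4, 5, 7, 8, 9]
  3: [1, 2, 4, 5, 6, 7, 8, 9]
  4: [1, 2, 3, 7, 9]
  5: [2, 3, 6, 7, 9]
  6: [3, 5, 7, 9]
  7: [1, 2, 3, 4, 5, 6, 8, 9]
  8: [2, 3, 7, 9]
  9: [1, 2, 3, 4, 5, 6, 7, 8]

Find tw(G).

4

A width-4 tree decomposition is:
Bags: B1 = {3, 5, 6, 7, 9}  B2 = {2, 3, 5, 7, 9}  B3 = {2, 3, 4, 7, 9}  B4 = {2, 3, 7, 8, 9}  B5 = {1, 3, 4, 7, 9}
Tree: B1–B2, B2–B3, B2–B4, B3–B5
Every bag has size at most 5, so the width is 5 − 1 = 4 and tw(G) ≤ 4. Conversely, {1, 3, 4, 7, 9} is a clique of size 5, and the vertices of any clique must share a bag in every tree decomposition; so some bag has ≥ 5 vertices and tw(G) ≥ 4. Therefore the treewidth is 4.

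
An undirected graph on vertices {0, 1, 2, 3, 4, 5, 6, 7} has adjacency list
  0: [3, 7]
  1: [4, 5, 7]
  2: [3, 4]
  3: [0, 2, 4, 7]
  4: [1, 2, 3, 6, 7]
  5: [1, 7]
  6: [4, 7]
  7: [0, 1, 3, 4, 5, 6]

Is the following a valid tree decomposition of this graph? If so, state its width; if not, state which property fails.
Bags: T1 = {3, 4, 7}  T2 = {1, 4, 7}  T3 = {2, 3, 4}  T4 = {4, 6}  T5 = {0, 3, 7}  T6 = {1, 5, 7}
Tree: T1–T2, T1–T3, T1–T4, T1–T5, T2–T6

No — edge (7,6) lies in no bag.

A tree decomposition must satisfy three properties: every vertex lies in some bag; for every edge, both endpoints lie together in some bag; and for every vertex, the bags containing it form a connected subtree. Here edge (7,6) lies in no bag, so the decomposition is invalid.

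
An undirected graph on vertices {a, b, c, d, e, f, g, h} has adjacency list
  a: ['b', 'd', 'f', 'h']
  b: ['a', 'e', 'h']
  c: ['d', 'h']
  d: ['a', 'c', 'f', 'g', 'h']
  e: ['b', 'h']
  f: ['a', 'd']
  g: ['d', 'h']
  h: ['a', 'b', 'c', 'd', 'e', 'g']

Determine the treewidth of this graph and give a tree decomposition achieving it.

Treewidth 2.
One optimal decomposition is:
Bags: B1 = {a, b, h}  B2 = {a, d, h}  B3 = {a, d, f}  B4 = {d, g, h}  B5 = {c, d, h}  B6 = {b, e, h}
Tree: B1–B2, B2–B3, B2–B4, B4–B5, B1–B6

The largest bag has 3 vertices, giving width 2; this decomposition certifies tw(G) ≤ 2. On the other hand G contains the 3-clique {d, g, h}. A clique must lie in a single bag of any decomposition, so no decomposition can have width below 2. Combining the bounds, tw(G) = 2.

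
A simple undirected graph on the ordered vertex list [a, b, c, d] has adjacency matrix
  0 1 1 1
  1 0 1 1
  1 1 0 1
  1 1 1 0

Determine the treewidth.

3

A width-3 tree decomposition is:
Bags: B1 = {a, b, c, d}
Tree: (single bag)
With just one bag of size 4, the width is 4 − 1 = 3, so tw(G) ≤ 3. For the lower bound, the 4 vertices {a, b, c, d} are pairwise adjacent, and any tree decomposition puts a clique entirely inside one bag — forcing width ≥ 3. The upper and lower bounds meet at 3, so that is the treewidth.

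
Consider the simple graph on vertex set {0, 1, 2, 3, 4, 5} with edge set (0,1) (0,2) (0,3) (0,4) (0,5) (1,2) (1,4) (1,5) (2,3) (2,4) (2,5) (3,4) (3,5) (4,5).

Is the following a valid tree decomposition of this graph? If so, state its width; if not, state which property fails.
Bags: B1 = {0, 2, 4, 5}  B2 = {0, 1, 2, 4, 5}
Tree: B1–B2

No — vertex 3 appears in no bag.

A tree decomposition must satisfy three properties: every vertex lies in some bag; for every edge, both endpoints lie together in some bag; and for every vertex, the bags containing it form a connected subtree. Here vertex 3 appears in no bag, so the decomposition is invalid.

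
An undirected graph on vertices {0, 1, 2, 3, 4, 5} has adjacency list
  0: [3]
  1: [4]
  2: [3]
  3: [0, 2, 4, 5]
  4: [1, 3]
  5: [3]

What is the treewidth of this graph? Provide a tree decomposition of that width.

The largest bag has 2 vertices, giving width 1; this decomposition certifies tw(G) ≤ 1. G has an edge, so its treewidth is at least 1. Hence tw(G) = 1 exactly.

Treewidth 1.
One optimal decomposition is:
Bags: B1 = {3, 4}  B2 = {2, 3}  B3 = {1, 4}  B4 = {3, 5}  B5 = {0, 3}
Tree: B1–B2, B1–B3, B2–B4, B4–B5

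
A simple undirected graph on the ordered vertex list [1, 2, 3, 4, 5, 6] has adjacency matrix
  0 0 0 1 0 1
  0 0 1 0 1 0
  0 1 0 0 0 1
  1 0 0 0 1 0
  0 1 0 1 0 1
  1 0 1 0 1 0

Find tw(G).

A width-2 tree decomposition is:
Bags: B1 = {2, 3, 6}  B2 = {2, 5, 6}  B3 = {1, 5, 6}  B4 = {1, 4, 5}
Tree: B1–B2, B2–B3, B3–B4
The largest bag has 3 vertices, giving width 2; this decomposition certifies tw(G) ≤ 2. The edges 3–2–5–6–3 form a cycle, so G is not a tree and its treewidth is at least 2. Combining the bounds, tw(G) = 2.

2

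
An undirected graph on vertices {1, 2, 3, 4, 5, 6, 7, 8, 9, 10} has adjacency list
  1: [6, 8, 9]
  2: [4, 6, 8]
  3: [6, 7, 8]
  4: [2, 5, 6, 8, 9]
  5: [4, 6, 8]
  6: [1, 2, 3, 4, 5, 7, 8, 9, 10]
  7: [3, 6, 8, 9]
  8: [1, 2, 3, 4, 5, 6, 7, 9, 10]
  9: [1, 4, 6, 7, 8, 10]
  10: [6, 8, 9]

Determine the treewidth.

A width-3 tree decomposition is:
Bags: B1 = {4, 6, 8, 9}  B2 = {6, 8, 9, 10}  B3 = {6, 7, 8, 9}  B4 = {2, 4, 6, 8}  B5 = {1, 6, 8, 9}  B6 = {4, 5, 6, 8}  B7 = {3, 6, 7, 8}
Tree: B1–B2, B1–B3, B1–B4, B1–B5, B4–B6, B3–B7
The largest bag has 4 vertices, giving width 3; this decomposition certifies tw(G) ≤ 3. On the other hand G contains the 4-clique {1, 6, 8, 9}. A clique must lie in a single bag of any decomposition, so no decomposition can have width below 3. The upper and lower bounds meet at 3, so that is the treewidth.

3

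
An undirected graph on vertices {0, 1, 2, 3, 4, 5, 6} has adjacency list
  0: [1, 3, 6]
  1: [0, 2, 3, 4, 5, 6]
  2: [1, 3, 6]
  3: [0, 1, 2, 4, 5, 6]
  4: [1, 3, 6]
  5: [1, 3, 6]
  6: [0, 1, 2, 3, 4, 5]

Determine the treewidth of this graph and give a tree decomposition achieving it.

Treewidth 3.
One such decomposition:
Bags: B1 = {1, 2, 3, 6}  B2 = {1, 3, 4, 6}  B3 = {1, 3, 5, 6}  B4 = {0, 1, 3, 6}
Tree: B1–B2, B1–B3, B2–B4

Each bag holds 4 vertices, so the decomposition has width 3, which upper-bounds the treewidth. On the other hand G contains the 4-clique {0, 1, 3, 6}. A clique must lie in a single bag of any decomposition, so no decomposition can have width below 3. Therefore the treewidth is 3.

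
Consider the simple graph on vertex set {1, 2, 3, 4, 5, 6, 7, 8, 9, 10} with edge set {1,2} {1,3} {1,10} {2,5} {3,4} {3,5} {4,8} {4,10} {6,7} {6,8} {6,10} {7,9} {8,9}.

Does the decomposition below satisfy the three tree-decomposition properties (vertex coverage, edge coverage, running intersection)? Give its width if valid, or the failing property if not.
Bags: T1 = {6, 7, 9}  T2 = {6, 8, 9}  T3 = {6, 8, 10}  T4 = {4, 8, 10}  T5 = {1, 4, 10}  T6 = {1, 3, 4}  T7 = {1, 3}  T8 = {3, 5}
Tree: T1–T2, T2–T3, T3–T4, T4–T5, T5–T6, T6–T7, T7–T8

No — vertex 2 appears in no bag.

A tree decomposition must satisfy three properties: every vertex lies in some bag; for every edge, both endpoints lie together in some bag; and for every vertex, the bags containing it form a connected subtree. Here vertex 2 appears in no bag, so the decomposition is invalid.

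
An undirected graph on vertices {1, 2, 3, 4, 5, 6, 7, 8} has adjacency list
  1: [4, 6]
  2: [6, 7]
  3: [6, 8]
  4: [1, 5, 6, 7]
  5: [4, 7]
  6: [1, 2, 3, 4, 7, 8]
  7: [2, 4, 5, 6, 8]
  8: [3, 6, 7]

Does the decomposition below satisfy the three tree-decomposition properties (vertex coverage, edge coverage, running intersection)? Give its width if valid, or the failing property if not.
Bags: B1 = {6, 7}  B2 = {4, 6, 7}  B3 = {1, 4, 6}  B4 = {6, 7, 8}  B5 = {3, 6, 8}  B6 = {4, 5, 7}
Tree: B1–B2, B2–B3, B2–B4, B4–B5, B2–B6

No — vertex 2 appears in no bag.

A tree decomposition must satisfy three properties: every vertex lies in some bag; for every edge, both endpoints lie together in some bag; and for every vertex, the bags containing it form a connected subtree. Here vertex 2 appears in no bag, so the decomposition is invalid.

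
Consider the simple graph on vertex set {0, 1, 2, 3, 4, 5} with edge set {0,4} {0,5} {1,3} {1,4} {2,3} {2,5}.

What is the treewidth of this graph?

A width-2 tree decomposition is:
Bags: B1 = {1, 2, 3}  B2 = {1, 2, 5}  B3 = {0, 1, 5}  B4 = {0, 1, 4}
Tree: B1–B2, B2–B3, B3–B4
Each bag holds 3 vertices, so the decomposition has width 2, which upper-bounds the treewidth. The edges 1–3–2–5–0–4–1 form a cycle, so G is not a tree and its treewidth is at least 2. Therefore the treewidth is 2.

2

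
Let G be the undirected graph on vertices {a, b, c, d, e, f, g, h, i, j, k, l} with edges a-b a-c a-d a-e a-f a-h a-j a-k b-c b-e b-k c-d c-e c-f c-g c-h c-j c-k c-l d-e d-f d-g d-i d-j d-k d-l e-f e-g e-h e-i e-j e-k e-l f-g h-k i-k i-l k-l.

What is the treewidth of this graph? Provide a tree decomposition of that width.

Treewidth 4.
One such decomposition:
Bags: B1 = {a, c, d, e, j}  B2 = {a, c, d, e, k}  B3 = {c, d, e, k, l}  B4 = {a, c, e, h, k}  B5 = {a, b, c, e, k}  B6 = {a, c, d, e, f}  B7 = {d, e, i, k, l}  B8 = {c, d, e, f, g}
Tree: B1–B2, B2–B3, B2–B4, B2–B5, B2–B6, B3–B7, B6–B8

The largest bag has 5 vertices, giving width 4; this decomposition certifies tw(G) ≤ 4. For the lower bound, the 5 vertices {c, d, e, f, g} are pairwise adjacent, and any tree decomposition puts a clique entirely inside one bag — forcing width ≥ 4. Therefore the treewidth is 4.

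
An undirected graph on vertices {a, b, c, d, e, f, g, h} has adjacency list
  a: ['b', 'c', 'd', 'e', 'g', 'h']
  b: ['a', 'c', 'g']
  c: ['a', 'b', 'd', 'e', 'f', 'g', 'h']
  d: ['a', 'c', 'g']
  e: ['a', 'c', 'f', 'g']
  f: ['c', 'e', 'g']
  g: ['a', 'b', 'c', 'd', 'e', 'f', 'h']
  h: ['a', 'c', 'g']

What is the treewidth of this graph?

3

A width-3 tree decomposition is:
Bags: B1 = {a, c, d, g}  B2 = {a, c, e, g}  B3 = {c, e, f, g}  B4 = {a, c, g, h}  B5 = {a, b, c, g}
Tree: B1–B2, B2–B3, B2–B4, B4–B5
Each bag holds 4 vertices, so the decomposition has width 3, which upper-bounds the treewidth. Conversely, {a, c, d, g} is a clique of size 4, and the vertices of any clique must share a bag in every tree decomposition; so some bag has ≥ 4 vertices and tw(G) ≥ 3. The upper and lower bounds meet at 3, so that is the treewidth.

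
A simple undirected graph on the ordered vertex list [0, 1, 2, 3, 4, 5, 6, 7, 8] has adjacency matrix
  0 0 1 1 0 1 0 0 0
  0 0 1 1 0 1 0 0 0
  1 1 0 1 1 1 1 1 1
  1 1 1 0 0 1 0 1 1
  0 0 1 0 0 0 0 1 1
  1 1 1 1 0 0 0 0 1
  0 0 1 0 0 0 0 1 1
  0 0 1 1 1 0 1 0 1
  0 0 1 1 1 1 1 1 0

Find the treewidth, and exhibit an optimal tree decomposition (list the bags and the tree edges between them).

Each bag holds 4 vertices, so the decomposition has width 3, which upper-bounds the treewidth. On the other hand G contains the 4-clique {0, 2, 3, 5}. A clique must lie in a single bag of any decomposition, so no decomposition can have width below 3. Therefore the treewidth is 3.

Treewidth 3.
Bags: B1 = {2, 3, 5, 8}  B2 = {1, 2, 3, 5}  B3 = {2, 3, 7, 8}  B4 = {2, 6, 7, 8}  B5 = {0, 2, 3, 5}  B6 = {2, 4, 7, 8}
Tree: B1–B2, B1–B3, B3–B4, B2–B5, B4–B6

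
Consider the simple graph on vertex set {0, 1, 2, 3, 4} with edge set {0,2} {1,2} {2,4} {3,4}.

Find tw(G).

1

A width-1 tree decomposition is:
Bags: B1 = {2, 4}  B2 = {0, 2}  B3 = {3, 4}  B4 = {1, 2}
Tree: B1–B2, B1–B3, B2–B4
The largest bag has 2 vertices, giving width 1; this decomposition certifies tw(G) ≤ 1. Any graph with an edge has treewidth ≥ 1, and G has the edge 4–2. Hence tw(G) = 1 exactly.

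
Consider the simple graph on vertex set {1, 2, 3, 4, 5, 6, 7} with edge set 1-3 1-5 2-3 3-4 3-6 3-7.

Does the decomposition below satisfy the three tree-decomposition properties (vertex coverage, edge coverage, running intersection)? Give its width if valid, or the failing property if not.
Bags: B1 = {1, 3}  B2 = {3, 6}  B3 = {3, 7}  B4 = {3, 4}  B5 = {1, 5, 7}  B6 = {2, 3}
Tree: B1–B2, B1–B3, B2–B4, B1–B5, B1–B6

A tree decomposition must satisfy three properties: every vertex lies in some bag; for every edge, both endpoints lie together in some bag; and for every vertex, the bags containing it form a connected subtree. Here bags containing vertex 7 are not connected in the tree, so the decomposition is invalid.

No — bags containing vertex 7 are not connected in the tree.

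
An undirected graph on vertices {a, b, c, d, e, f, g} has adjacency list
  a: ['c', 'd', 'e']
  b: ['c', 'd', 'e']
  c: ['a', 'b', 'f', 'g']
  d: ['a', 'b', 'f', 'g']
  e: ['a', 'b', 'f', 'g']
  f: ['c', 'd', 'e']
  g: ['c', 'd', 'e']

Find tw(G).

A width-3 tree decomposition is:
Bags: B1 = {a, c, d, e}  B2 = {b, c, d, e}  B3 = {c, d, e, g}  B4 = {c, d, e, f}
Tree: B1–B2, B2–B3, B3–B4
Each bag holds 4 vertices, so the decomposition has width 3, which upper-bounds the treewidth. For the lower bound: the 4 vertex sets {a,d}, {b,c}, {e}, {g} are disjoint, each induces a connected subgraph, and every pair is joined by at least one edge of G. Contracting each set to a single vertex therefore yields K_{4} as a minor, and since treewidth is minor-monotone, tw(G) ≥ tw(K_{4}) = 3. Hence tw(G) = 3 exactly.

3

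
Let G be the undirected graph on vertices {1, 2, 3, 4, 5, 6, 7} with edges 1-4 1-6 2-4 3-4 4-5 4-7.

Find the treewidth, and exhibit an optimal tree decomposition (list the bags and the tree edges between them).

Treewidth 1.
One such decomposition:
Bags: B1 = {1, 4}  B2 = {4, 5}  B3 = {2, 4}  B4 = {4, 7}  B5 = {3, 4}  B6 = {1, 6}
Tree: B1–B2, B1–B3, B1–B4, B3–B5, B1–B6

Every bag has size at most 2, so the width is 2 − 1 = 1 and tw(G) ≤ 1. Since G has at least one edge (e.g. 1–4), it is not an edgeless graph, so tw(G) ≥ 1. The upper and lower bounds meet at 1, so that is the treewidth.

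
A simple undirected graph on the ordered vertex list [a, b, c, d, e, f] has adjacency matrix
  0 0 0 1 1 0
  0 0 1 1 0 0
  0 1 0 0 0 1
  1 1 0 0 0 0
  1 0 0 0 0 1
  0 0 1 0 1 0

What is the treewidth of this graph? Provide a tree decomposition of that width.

Treewidth 2.
One such decomposition:
Bags: B1 = {b, c, f}  B2 = {b, e, f}  B3 = {a, b, e}  B4 = {a, b, d}
Tree: B1–B2, B2–B3, B3–B4

Each bag holds 3 vertices, so the decomposition has width 2, which upper-bounds the treewidth. Since b–c–f–e–a–d–b is a cycle in G, G is not acyclic. Forests are exactly the graphs of treewidth ≤ 1, so tw(G) ≥ 2. The upper and lower bounds meet at 2, so that is the treewidth.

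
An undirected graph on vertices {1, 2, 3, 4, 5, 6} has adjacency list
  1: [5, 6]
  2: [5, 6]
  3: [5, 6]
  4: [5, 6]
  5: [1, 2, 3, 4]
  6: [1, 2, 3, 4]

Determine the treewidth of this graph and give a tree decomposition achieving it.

Every bag has size at most 3, so the width is 3 − 1 = 2 and tw(G) ≤ 2. The edges 6–1–5–2–6 form a cycle, so G is not a tree and its treewidth is at least 2. The upper and lower bounds meet at 2, so that is the treewidth.

Treewidth 2.
One such decomposition:
Bags: B1 = {1, 5, 6}  B2 = {2, 5, 6}  B3 = {4, 5, 6}  B4 = {3, 5, 6}
Tree: B1–B2, B2–B3, B3–B4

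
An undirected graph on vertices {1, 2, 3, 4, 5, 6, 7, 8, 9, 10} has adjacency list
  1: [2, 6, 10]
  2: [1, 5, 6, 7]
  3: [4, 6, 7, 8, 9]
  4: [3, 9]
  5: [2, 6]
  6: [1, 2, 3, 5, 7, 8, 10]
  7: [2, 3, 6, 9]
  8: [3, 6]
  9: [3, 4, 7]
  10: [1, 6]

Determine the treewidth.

A width-2 tree decomposition is:
Bags: B1 = {1, 2, 6}  B2 = {2, 6, 7}  B3 = {3, 6, 7}  B4 = {3, 6, 8}  B5 = {1, 6, 10}  B6 = {2, 5, 6}  B7 = {3, 7, 9}  B8 = {3, 4, 9}
Tree: B1–B2, B2–B3, B3–B4, B1–B5, B1–B6, B3–B7, B7–B8
Every bag has size at most 3, so the width is 3 − 1 = 2 and tw(G) ≤ 2. Conversely, {3, 4, 9} is a clique of size 3, and the vertices of any clique must share a bag in every tree decomposition; so some bag has ≥ 3 vertices and tw(G) ≥ 2. Combining the bounds, tw(G) = 2.

2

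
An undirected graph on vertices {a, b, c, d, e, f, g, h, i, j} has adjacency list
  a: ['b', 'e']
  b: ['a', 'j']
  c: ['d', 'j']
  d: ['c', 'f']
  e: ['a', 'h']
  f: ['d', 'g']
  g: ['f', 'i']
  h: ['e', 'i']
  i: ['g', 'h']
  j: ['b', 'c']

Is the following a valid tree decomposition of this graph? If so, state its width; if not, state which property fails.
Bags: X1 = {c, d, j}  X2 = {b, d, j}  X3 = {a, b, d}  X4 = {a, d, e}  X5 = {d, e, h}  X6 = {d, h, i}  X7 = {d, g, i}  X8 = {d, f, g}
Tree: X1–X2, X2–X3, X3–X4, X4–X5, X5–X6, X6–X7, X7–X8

Yes; width 2.

Checking the three conditions: (i) the bags cover all of {a, b, c, d, e, f, g, h, i, j}; (ii) for each edge, some bag contains both endpoints; (iii) the bags containing any fixed vertex form a subtree. All hold, so the decomposition is valid with width 3 − 1 = 2.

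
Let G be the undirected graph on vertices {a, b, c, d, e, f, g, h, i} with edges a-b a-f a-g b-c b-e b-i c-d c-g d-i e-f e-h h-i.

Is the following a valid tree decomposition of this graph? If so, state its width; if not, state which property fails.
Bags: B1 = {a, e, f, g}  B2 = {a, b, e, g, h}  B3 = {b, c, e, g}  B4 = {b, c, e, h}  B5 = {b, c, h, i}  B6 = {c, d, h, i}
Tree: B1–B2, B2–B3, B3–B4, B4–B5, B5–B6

No — bags containing vertex h are not connected in the tree.

A tree decomposition must satisfy three properties: every vertex lies in some bag; for every edge, both endpoints lie together in some bag; and for every vertex, the bags containing it form a connected subtree. Here bags containing vertex h are not connected in the tree, so the decomposition is invalid.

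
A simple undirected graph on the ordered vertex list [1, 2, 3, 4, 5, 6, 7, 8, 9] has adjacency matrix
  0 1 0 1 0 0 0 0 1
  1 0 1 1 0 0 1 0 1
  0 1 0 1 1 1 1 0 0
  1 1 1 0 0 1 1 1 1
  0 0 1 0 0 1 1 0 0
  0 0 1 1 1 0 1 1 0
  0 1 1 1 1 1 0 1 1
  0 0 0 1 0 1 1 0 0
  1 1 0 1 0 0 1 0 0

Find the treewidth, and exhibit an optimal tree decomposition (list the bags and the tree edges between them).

Treewidth 3.
One such decomposition:
Bags: B1 = {2, 4, 7, 9}  B2 = {1, 2, 4, 9}  B3 = {2, 3, 4, 7}  B4 = {3, 4, 6, 7}  B5 = {3, 5, 6, 7}  B6 = {4, 6, 7, 8}
Tree: B1–B2, B1–B3, B3–B4, B4–B5, B4–B6

The largest bag has 4 vertices, giving width 3; this decomposition certifies tw(G) ≤ 3. For the lower bound, the 4 vertices {1, 2, 4, 9} are pairwise adjacent, and any tree decomposition puts a clique entirely inside one bag — forcing width ≥ 3. Combining the bounds, tw(G) = 3.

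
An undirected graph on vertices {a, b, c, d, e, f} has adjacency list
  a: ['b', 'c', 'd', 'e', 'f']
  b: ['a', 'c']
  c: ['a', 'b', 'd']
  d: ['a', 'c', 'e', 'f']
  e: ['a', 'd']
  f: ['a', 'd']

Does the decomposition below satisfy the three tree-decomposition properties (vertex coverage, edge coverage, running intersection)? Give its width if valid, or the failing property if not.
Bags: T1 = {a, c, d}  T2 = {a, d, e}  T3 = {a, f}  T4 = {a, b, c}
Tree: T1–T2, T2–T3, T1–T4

No — edge (d,f) lies in no bag.

A tree decomposition must satisfy three properties: every vertex lies in some bag; for every edge, both endpoints lie together in some bag; and for every vertex, the bags containing it form a connected subtree. Here edge (d,f) lies in no bag, so the decomposition is invalid.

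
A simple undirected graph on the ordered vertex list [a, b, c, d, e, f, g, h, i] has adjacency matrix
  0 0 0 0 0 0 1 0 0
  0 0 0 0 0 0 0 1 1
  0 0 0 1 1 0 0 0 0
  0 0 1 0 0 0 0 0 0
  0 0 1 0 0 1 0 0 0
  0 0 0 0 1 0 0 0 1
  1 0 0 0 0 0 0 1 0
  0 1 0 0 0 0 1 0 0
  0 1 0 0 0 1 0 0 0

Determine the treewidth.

1

A width-1 tree decomposition is:
Bags: B1 = {a, g}  B2 = {g, h}  B3 = {b, h}  B4 = {b, i}  B5 = {f, i}  B6 = {e, f}  B7 = {c, e}  B8 = {c, d}
Tree: B1–B2, B2–B3, B3–B4, B4–B5, B5–B6, B6–B7, B7–B8
Each bag holds 2 vertices, so the decomposition has width 1, which upper-bounds the treewidth. Since G has at least one edge (e.g. a–g), it is not an edgeless graph, so tw(G) ≥ 1. Combining the bounds, tw(G) = 1.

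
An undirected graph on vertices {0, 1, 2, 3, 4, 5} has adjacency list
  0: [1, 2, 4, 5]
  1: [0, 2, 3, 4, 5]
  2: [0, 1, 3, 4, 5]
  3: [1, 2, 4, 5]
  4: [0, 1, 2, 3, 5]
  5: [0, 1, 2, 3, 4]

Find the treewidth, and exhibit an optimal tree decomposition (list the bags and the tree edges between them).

Treewidth 4.
Bags: B1 = {0, 1, 2, 4, 5}  B2 = {1, 2, 3, 4, 5}
Tree: B1–B2

Every bag has size at most 5, so the width is 5 − 1 = 4 and tw(G) ≤ 4. For the lower bound, the 5 vertices {0, 1, 2, 4, 5} are pairwise adjacent, and any tree decomposition puts a clique entirely inside one bag — forcing width ≥ 4. Combining the bounds, tw(G) = 4.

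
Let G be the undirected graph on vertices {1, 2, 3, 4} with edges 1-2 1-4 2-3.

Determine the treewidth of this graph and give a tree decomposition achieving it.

Every bag has size at most 2, so the width is 2 − 1 = 1 and tw(G) ≤ 1. Since G has at least one edge (e.g. 2–1), it is not an edgeless graph, so tw(G) ≥ 1. Therefore the treewidth is 1.

Treewidth 1.
One such decomposition:
Bags: B1 = {1, 2}  B2 = {1, 4}  B3 = {2, 3}
Tree: B1–B2, B1–B3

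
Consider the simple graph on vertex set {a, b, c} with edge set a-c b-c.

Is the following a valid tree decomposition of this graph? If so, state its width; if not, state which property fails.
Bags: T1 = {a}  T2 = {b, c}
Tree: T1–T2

No — edge (c,a) lies in no bag.

A tree decomposition must satisfy three properties: every vertex lies in some bag; for every edge, both endpoints lie together in some bag; and for every vertex, the bags containing it form a connected subtree. Here edge (c,a) lies in no bag, so the decomposition is invalid.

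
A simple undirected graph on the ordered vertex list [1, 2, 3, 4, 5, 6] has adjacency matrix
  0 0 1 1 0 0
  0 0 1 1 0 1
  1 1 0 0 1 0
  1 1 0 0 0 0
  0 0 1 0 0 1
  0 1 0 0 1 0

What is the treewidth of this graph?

2

A width-2 tree decomposition is:
Bags: B1 = {1, 2, 4}  B2 = {1, 2, 3}  B3 = {2, 3, 6}  B4 = {3, 5, 6}
Tree: B1–B2, B2–B3, B3–B4
Each bag holds 3 vertices, so the decomposition has width 2, which upper-bounds the treewidth. The edges 4–1–3–2–4 form a cycle, so G is not a tree and its treewidth is at least 2. Hence tw(G) = 2 exactly.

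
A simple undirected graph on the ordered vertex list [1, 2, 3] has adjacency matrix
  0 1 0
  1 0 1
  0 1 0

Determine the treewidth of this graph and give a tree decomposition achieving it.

Treewidth 1.
Bags: B1 = {2, 3}  B2 = {1, 2}
Tree: B1–B2

Every bag has size at most 2, so the width is 2 − 1 = 1 and tw(G) ≤ 1. G has an edge, so its treewidth is at least 1. Combining the bounds, tw(G) = 1.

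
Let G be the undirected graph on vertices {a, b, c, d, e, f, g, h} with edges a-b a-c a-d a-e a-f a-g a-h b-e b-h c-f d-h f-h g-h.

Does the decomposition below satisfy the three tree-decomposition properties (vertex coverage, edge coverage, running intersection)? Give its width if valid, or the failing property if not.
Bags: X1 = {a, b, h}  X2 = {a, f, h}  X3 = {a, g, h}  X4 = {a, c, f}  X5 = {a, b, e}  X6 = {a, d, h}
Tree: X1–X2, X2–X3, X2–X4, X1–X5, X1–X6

Vertex coverage: the bags together contain {a, b, c, d, e, f, g, h}, the full vertex set. Edge coverage: each edge of G has both endpoints in at least one bag. Running intersection: for every vertex, the bags containing it form a connected subtree. All three properties hold, so this is a valid tree decomposition of width max|bag| − 1 = 2, and hence tw(G) ≤ 2.

Yes; width 2.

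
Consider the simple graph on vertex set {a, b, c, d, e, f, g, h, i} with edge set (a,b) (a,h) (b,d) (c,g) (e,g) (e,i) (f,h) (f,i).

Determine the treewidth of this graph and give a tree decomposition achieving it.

Treewidth 1.
One such decomposition:
Bags: B1 = {b, d}  B2 = {a, b}  B3 = {a, h}  B4 = {f, h}  B5 = {f, i}  B6 = {e, i}  B7 = {e, g}  B8 = {c, g}
Tree: B1–B2, B2–B3, B3–B4, B4–B5, B5–B6, B6–B7, B7–B8

The largest bag has 2 vertices, giving width 1; this decomposition certifies tw(G) ≤ 1. Any graph with an edge has treewidth ≥ 1, and G has the edge d–b. Hence tw(G) = 1 exactly.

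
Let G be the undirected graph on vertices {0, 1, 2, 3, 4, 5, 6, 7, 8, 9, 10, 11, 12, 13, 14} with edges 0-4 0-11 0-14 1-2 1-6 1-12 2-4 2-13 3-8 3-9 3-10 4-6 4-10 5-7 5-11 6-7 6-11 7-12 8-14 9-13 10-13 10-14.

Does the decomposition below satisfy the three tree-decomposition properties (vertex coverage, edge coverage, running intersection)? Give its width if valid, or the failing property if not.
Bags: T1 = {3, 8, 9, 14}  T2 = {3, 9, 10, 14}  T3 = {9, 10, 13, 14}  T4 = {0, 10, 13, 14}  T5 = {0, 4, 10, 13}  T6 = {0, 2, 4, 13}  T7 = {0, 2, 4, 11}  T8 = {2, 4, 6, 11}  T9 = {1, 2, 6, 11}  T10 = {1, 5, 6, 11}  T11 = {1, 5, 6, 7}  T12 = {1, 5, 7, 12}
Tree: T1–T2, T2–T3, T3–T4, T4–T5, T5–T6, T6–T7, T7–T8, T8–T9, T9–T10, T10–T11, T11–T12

Every vertex of G appears in some bag (union = {0, 1, 2, 3, 4, 5, 6, 7, 8, 9, 10, 11, 12, 13, 14}); every edge is covered by a bag; and for each vertex v the set of bags containing v is connected in the bag tree. The decomposition is therefore valid. The largest bag has 4 vertices, so the width is 3.

Yes; width 3.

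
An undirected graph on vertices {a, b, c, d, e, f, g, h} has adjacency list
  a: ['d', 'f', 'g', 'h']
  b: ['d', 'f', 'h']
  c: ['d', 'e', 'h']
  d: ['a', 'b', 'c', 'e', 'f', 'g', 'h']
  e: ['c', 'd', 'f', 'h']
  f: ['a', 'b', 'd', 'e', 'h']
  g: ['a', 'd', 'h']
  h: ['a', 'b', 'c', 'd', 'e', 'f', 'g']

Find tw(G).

A width-3 tree decomposition is:
Bags: B1 = {b, d, f, h}  B2 = {a, d, f, h}  B3 = {a, d, g, h}  B4 = {d, e, f, h}  B5 = {c, d, e, h}
Tree: B1–B2, B2–B3, B1–B4, B4–B5
The largest bag has 4 vertices, giving width 3; this decomposition certifies tw(G) ≤ 3. For the lower bound, the 4 vertices {a, d, g, h} are pairwise adjacent, and any tree decomposition puts a clique entirely inside one bag — forcing width ≥ 3. Hence tw(G) = 3 exactly.

3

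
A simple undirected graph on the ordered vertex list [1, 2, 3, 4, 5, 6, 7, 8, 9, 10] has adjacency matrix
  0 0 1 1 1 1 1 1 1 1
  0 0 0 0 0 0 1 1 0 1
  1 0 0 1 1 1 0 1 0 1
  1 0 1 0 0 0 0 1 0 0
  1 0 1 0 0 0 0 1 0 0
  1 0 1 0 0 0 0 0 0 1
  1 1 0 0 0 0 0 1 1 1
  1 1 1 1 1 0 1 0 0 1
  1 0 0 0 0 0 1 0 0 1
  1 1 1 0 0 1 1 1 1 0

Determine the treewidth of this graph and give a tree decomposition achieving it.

Treewidth 3.
One optimal decomposition is:
Bags: B1 = {1, 3, 8, 10}  B2 = {1, 3, 6, 10}  B3 = {1, 7, 8, 10}  B4 = {1, 7, 9, 10}  B5 = {1, 3, 5, 8}  B6 = {2, 7, 8, 10}  B7 = {1, 3, 4, 8}
Tree: B1–B2, B1–B3, B3–B4, B1–B5, B3–B6, B5–B7

Every bag has size at most 4, so the width is 4 − 1 = 3 and tw(G) ≤ 3. For the lower bound, the 4 vertices {1, 7, 9, 10} are pairwise adjacent, and any tree decomposition puts a clique entirely inside one bag — forcing width ≥ 3. Hence tw(G) = 3 exactly.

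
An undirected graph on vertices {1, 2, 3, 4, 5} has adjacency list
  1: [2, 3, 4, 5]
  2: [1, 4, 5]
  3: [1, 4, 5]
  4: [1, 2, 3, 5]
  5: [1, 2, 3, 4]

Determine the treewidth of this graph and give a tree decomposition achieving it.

Treewidth 3.
One such decomposition:
Bags: B1 = {1, 2, 4, 5}  B2 = {1, 3, 4, 5}
Tree: B1–B2

The largest bag has 4 vertices, giving width 3; this decomposition certifies tw(G) ≤ 3. On the other hand G contains the 4-clique {1, 2, 4, 5}. A clique must lie in a single bag of any decomposition, so no decomposition can have width below 3. Therefore the treewidth is 3.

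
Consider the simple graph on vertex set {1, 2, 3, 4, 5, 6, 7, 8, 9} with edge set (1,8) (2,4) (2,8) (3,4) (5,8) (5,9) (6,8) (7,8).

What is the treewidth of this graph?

1

A width-1 tree decomposition is:
Bags: B1 = {2, 8}  B2 = {6, 8}  B3 = {2, 4}  B4 = {5, 8}  B5 = {3, 4}  B6 = {7, 8}  B7 = {5, 9}  B8 = {1, 8}
Tree: B1–B2, B1–B3, B2–B4, B3–B5, B1–B6, B4–B7, B1–B8
Every bag has size at most 2, so the width is 2 − 1 = 1 and tw(G) ≤ 1. Any graph with an edge has treewidth ≥ 1, and G has the edge 8–2. The upper and lower bounds meet at 1, so that is the treewidth.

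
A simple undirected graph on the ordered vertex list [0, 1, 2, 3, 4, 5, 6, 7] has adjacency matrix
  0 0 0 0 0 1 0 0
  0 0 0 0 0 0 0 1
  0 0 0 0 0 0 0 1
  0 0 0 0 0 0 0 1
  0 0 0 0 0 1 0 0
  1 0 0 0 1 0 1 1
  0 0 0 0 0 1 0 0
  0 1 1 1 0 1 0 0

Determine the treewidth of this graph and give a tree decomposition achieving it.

Every bag has size at most 2, so the width is 2 − 1 = 1 and tw(G) ≤ 1. Any graph with an edge has treewidth ≥ 1, and G has the edge 6–5. Therefore the treewidth is 1.

Treewidth 1.
Bags: B1 = {5, 6}  B2 = {5, 7}  B3 = {0, 5}  B4 = {4, 5}  B5 = {3, 7}  B6 = {1, 7}  B7 = {2, 7}
Tree: B1–B2, B2–B3, B3–B4, B2–B5, B2–B6, B6–B7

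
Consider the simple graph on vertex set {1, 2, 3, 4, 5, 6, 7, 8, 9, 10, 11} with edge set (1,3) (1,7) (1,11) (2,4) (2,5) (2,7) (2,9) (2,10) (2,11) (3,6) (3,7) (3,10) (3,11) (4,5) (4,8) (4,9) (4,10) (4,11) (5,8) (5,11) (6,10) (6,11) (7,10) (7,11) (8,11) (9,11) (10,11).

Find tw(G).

3

A width-3 tree decomposition is:
Bags: B1 = {2, 4, 10, 11}  B2 = {2, 4, 5, 11}  B3 = {4, 5, 8, 11}  B4 = {2, 7, 10, 11}  B5 = {3, 7, 10, 11}  B6 = {1, 3, 7, 11}  B7 = {2, 4, 9, 11}  B8 = {3, 6, 10, 11}
Tree: B1–B2, B2–B3, B1–B4, B4–B5, B5–B6, B1–B7, B5–B8
Every bag has size at most 4, so the width is 4 − 1 = 3 and tw(G) ≤ 3. For the lower bound, the 4 vertices {1, 3, 7, 11} are pairwise adjacent, and any tree decomposition puts a clique entirely inside one bag — forcing width ≥ 3. Hence tw(G) = 3 exactly.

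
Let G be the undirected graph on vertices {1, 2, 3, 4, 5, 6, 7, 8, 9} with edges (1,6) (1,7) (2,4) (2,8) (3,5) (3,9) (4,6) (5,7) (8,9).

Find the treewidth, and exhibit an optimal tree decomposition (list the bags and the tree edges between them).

Treewidth 2.
One such decomposition:
Bags: B1 = {1, 5, 7}  B2 = {1, 3, 5}  B3 = {1, 3, 9}  B4 = {1, 8, 9}  B5 = {1, 2, 8}  B6 = {1, 2, 4}  B7 = {1, 4, 6}
Tree: B1–B2, B2–B3, B3–B4, B4–B5, B5–B6, B6–B7

The largest bag has 3 vertices, giving width 2; this decomposition certifies tw(G) ≤ 2. Since 1–7–5–3–9–8–2–4–6–1 is a cycle in G, G is not acyclic. Forests are exactly the graphs of treewidth ≤ 1, so tw(G) ≥ 2. Therefore the treewidth is 2.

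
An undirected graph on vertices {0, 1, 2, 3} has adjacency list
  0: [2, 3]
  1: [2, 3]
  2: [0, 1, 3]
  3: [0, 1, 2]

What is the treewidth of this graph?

2

A width-2 tree decomposition is:
Bags: B1 = {1, 2, 3}  B2 = {0, 2, 3}
Tree: B1–B2
Each bag holds 3 vertices, so the decomposition has width 2, which upper-bounds the treewidth. For the lower bound, the 3 vertices {0, 2, 3} are pairwise adjacent, and any tree decomposition puts a clique entirely inside one bag — forcing width ≥ 2. Therefore the treewidth is 2.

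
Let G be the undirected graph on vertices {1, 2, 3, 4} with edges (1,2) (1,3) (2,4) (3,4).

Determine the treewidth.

A width-2 tree decomposition is:
Bags: B1 = {1, 2, 3}  B2 = {2, 3, 4}
Tree: B1–B2
Every bag has size at most 3, so the width is 3 − 1 = 2 and tw(G) ≤ 2. The edges 3–1–2–4–3 form a cycle, so G is not a tree and its treewidth is at least 2. Therefore the treewidth is 2.

2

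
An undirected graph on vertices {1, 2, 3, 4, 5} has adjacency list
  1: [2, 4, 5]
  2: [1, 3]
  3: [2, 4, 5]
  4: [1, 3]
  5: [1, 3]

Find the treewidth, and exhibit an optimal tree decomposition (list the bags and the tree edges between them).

Treewidth 2.
One optimal decomposition is:
Bags: B1 = {1, 3, 4}  B2 = {1, 3, 5}  B3 = {1, 2, 3}
Tree: B1–B2, B2–B3

Each bag holds 3 vertices, so the decomposition has width 2, which upper-bounds the treewidth. The edges 4–3–5–1–4 form a cycle, so G is not a tree and its treewidth is at least 2. Combining the bounds, tw(G) = 2.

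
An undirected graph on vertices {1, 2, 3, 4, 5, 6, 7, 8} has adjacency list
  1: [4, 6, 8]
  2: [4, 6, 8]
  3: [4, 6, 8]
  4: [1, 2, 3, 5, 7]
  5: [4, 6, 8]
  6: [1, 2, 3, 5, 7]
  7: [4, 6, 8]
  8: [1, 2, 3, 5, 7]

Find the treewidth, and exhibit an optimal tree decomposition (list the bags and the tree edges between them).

The largest bag has 4 vertices, giving width 3; this decomposition certifies tw(G) ≤ 3. For the lower bound: the 4 vertex sets {1,8}, {6,7}, {4}, {5} are disjoint, each induces a connected subgraph, and every pair is joined by at least one edge of G. Contracting each set to a single vertex therefore yields K_{4} as a minor, and since treewidth is minor-monotone, tw(G) ≥ tw(K_{4}) = 3. Hence tw(G) = 3 exactly.

Treewidth 3.
Bags: B1 = {1, 4, 6, 8}  B2 = {4, 6, 7, 8}  B3 = {4, 5, 6, 8}  B4 = {3, 4, 6, 8}  B5 = {2, 4, 6, 8}
Tree: B1–B2, B2–B3, B3–B4, B4–B5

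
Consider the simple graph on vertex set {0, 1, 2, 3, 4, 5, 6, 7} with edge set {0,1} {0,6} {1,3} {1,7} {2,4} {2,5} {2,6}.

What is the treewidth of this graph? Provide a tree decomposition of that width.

Treewidth 1.
One such decomposition:
Bags: B1 = {2, 6}  B2 = {0, 6}  B3 = {0, 1}  B4 = {2, 5}  B5 = {2, 4}  B6 = {1, 7}  B7 = {1, 3}
Tree: B1–B2, B2–B3, B1–B4, B1–B5, B3–B6, B3–B7

Every bag has size at most 2, so the width is 2 − 1 = 1 and tw(G) ≤ 1. Since G has at least one edge (e.g. 6–2), it is not an edgeless graph, so tw(G) ≥ 1. Therefore the treewidth is 1.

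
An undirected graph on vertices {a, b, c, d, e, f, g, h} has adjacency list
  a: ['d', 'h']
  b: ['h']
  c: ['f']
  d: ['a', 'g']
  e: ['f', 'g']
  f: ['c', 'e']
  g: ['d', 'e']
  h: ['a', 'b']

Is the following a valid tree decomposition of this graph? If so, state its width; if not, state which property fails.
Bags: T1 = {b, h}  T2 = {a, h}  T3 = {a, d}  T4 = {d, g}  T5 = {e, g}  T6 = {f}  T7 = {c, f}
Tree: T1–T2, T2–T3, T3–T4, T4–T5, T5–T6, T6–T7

No — edge (e,f) lies in no bag.

A tree decomposition must satisfy three properties: every vertex lies in some bag; for every edge, both endpoints lie together in some bag; and for every vertex, the bags containing it form a connected subtree. Here edge (e,f) lies in no bag, so the decomposition is invalid.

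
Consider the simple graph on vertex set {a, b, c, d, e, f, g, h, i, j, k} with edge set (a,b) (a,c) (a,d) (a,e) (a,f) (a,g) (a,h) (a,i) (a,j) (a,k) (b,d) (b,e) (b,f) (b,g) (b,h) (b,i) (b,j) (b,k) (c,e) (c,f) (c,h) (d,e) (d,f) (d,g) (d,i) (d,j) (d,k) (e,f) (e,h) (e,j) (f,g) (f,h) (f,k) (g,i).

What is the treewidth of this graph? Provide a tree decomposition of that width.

Treewidth 4.
One such decomposition:
Bags: B1 = {a, b, d, e, f}  B2 = {a, b, d, e, j}  B3 = {a, b, e, f, h}  B4 = {a, b, d, f, k}  B5 = {a, c, e, f, h}  B6 = {a, b, d, f, g}  B7 = {a, b, d, g, i}
Tree: B1–B2, B1–B3, B1–B4, B3–B5, B4–B6, B6–B7

Each bag holds 5 vertices, so the decomposition has width 4, which upper-bounds the treewidth. For the lower bound, the 5 vertices {a, c, e, f, h} are pairwise adjacent, and any tree decomposition puts a clique entirely inside one bag — forcing width ≥ 4. Combining the bounds, tw(G) = 4.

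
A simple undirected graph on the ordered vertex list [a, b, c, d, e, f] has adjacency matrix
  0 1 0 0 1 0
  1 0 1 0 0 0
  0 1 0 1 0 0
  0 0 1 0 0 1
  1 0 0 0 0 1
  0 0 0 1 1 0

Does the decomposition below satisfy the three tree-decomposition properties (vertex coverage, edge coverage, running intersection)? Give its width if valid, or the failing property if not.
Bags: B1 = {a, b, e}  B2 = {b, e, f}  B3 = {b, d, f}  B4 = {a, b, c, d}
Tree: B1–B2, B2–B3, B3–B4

A tree decomposition must satisfy three properties: every vertex lies in some bag; for every edge, both endpoints lie together in some bag; and for every vertex, the bags containing it form a connected subtree. Here bags containing vertex a are not connected in the tree, so the decomposition is invalid.

No — bags containing vertex a are not connected in the tree.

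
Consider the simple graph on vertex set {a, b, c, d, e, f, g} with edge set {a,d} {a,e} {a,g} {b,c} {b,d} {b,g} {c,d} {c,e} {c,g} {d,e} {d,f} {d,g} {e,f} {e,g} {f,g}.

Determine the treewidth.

A width-3 tree decomposition is:
Bags: B1 = {d, e, f, g}  B2 = {c, d, e, g}  B3 = {b, c, d, g}  B4 = {a, d, e, g}
Tree: B1–B2, B2–B3, B2–B4
Every bag has size at most 4, so the width is 4 − 1 = 3 and tw(G) ≤ 3. For the lower bound, the 4 vertices {d, e, f, g} are pairwise adjacent, and any tree decomposition puts a clique entirely inside one bag — forcing width ≥ 3. Therefore the treewidth is 3.

3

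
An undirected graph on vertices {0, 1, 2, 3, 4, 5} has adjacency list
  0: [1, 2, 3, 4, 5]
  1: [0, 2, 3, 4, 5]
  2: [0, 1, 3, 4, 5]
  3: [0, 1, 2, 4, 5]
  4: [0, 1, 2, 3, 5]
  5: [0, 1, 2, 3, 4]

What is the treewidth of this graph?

5

A width-5 tree decomposition is:
Bags: B1 = {0, 1, 2, 3, 4, 5}
Tree: (single bag)
A single bag containing all 6 vertices is trivially a valid decomposition of width 5. For the lower bound, the 6 vertices {0, 1, 2, 3, 4, 5} are pairwise adjacent, and any tree decomposition puts a clique entirely inside one bag — forcing width ≥ 5. Hence tw(G) = 5 exactly.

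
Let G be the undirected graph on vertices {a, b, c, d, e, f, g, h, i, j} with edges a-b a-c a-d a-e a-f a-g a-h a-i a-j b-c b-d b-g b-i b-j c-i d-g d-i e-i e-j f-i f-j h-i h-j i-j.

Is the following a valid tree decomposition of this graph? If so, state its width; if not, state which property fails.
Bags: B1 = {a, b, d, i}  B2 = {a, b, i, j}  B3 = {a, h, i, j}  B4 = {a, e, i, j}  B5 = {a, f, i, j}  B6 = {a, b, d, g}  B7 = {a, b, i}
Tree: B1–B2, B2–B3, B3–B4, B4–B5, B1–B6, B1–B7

No — vertex c appears in no bag.

A tree decomposition must satisfy three properties: every vertex lies in some bag; for every edge, both endpoints lie together in some bag; and for every vertex, the bags containing it form a connected subtree. Here vertex c appears in no bag, so the decomposition is invalid.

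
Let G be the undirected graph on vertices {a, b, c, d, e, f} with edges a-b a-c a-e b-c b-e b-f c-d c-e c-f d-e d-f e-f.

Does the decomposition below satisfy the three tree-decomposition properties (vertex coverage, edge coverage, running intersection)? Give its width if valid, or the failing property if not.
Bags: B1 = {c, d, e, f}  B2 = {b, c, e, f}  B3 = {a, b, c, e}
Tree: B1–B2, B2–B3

Yes; width 3.

Vertex coverage: the bags together contain {a, b, c, d, e, f}, the full vertex set. Edge coverage: each edge of G has both endpoints in at least one bag. Running intersection: for every vertex, the bags containing it form a connected subtree. All three properties hold, so this is a valid tree decomposition of width max|bag| − 1 = 3, and hence tw(G) ≤ 3.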